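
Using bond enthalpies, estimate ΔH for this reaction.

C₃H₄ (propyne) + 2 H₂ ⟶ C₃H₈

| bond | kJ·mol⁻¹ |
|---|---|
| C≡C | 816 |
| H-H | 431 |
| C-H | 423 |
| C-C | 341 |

Bonds broken (reactants):
  C≡C: 1 × 816 = 816
  C-C: 1 × 341 = 341
  C-H: 4 × 423 = 1692
  H-H: 2 × 431 = 862
  Σ(broken) = 3711 kJ
Bonds formed (products):
  C-C: 2 × 341 = 682
  C-H: 8 × 423 = 3384
  Σ(formed) = 4066 kJ
ΔH = Σ(broken) − Σ(formed) = 3711 − 4066 = −355 kJ

ΔH ≈ −355 kJ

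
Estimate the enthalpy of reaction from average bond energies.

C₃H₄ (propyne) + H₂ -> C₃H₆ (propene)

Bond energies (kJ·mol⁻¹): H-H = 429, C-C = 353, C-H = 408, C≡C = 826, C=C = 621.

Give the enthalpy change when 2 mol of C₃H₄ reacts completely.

ΔH = −364 kJ

Bonds broken (reactants):
  C≡C: 1 × 826 = 826
  C-C: 1 × 353 = 353
  C-H: 4 × 408 = 1632
  H-H: 1 × 429 = 429
  Σ(broken) = 3240 kJ
Bonds formed (products):
  C-C: 1 × 353 = 353
  C-H: 6 × 408 = 2448
  C=C: 1 × 621 = 621
  Σ(formed) = 3422 kJ
ΔH = Σ(broken) − Σ(formed) = 3240 − 3422 = −182 kJ
For 2× the reaction as written: 2 × (−182) = −364 kJ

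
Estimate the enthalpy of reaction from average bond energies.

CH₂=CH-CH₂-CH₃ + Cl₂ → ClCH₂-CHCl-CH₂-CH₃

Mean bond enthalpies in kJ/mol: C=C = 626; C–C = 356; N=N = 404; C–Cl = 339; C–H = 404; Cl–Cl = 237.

Bonds broken (reactants):
  C–C: 2 × 356 = 712
  C–H: 8 × 404 = 3232
  C=C: 1 × 626 = 626
  Cl–Cl: 1 × 237 = 237
  Σ(broken) = 4807 kJ
Bonds formed (products):
  C–C: 3 × 356 = 1068
  C–Cl: 2 × 339 = 678
  C–H: 8 × 404 = 3232
  Σ(formed) = 4978 kJ
ΔH = Σ(broken) − Σ(formed) = 4807 − 4978 = −171 kJ

ΔH ≈ −171 kJ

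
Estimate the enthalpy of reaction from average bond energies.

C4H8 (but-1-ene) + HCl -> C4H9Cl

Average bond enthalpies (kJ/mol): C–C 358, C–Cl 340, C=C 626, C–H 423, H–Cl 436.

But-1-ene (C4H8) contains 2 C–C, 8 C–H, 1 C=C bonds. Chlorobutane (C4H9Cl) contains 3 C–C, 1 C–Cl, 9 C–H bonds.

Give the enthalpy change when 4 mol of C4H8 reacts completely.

ΔH = −236 kJ

Bonds broken (reactants):
  C–C: 2 × 358 = 716
  C–H: 8 × 423 = 3384
  C=C: 1 × 626 = 626
  H–Cl: 1 × 436 = 436
  Σ(broken) = 5162 kJ
Bonds formed (products):
  C–C: 3 × 358 = 1074
  C–Cl: 1 × 340 = 340
  C–H: 9 × 423 = 3807
  Σ(formed) = 5221 kJ
ΔH = Σ(broken) − Σ(formed) = 5162 − 5221 = −59 kJ
For 4× the reaction as written: 4 × (−59) = −236 kJ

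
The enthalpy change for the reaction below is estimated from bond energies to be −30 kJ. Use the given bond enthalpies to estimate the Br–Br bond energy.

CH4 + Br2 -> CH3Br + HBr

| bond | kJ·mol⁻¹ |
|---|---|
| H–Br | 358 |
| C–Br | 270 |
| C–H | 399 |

Let D be the Br–Br bond energy.
Σ(broken) = 1×D + 4×399 = 1596 + D
Σ(formed) = 1×270 + 3×399 + 1×358 = 1825
ΔH = Σ(broken) − Σ(formed) = (1596 + D) − (1825) = −229 + D
Setting this equal to −30 kJ gives D = 199 kJ/mol.

D(Br–Br) ≈ 199 kJ/mol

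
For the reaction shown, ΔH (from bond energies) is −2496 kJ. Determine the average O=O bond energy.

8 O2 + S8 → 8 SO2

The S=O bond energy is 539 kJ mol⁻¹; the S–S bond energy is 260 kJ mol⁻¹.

D(O=O) ≈ 506 kJ/mol

Let D be the O=O bond energy.
Σ(broken) = 8×D + 8×260 = 2080 + 8D
Σ(formed) = 16×539 = 8624
ΔH = Σ(broken) − Σ(formed) = (2080 + 8D) − (8624) = −6544 + 8D
Setting this equal to −2496 kJ gives 8D = 4048, so D = 506 kJ/mol.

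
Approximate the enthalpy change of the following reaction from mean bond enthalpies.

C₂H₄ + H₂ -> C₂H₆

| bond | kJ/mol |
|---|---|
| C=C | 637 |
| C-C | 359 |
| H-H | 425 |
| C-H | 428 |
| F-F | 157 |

Bonds broken (reactants):
  C-H: 4 × 428 = 1712
  C=C: 1 × 637 = 637
  H-H: 1 × 425 = 425
  Σ(broken) = 2774 kJ
Bonds formed (products):
  C-C: 1 × 359 = 359
  C-H: 6 × 428 = 2568
  Σ(formed) = 2927 kJ
ΔH = Σ(broken) − Σ(formed) = 2774 − 2927 = −153 kJ

ΔH ≈ −153 kJ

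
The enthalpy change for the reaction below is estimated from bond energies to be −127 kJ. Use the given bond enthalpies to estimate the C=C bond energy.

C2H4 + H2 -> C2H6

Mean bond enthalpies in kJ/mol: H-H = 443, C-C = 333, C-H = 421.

Let D be the C=C bond energy.
Σ(broken) = 4×421 + 1×D + 1×443 = 2127 + D
Σ(formed) = 1×333 + 6×421 = 2859
ΔH = Σ(broken) − Σ(formed) = (2127 + D) − (2859) = −732 + D
Setting this equal to −127 kJ gives D = 605 kJ/mol.

D(C=C) ≈ 605 kJ/mol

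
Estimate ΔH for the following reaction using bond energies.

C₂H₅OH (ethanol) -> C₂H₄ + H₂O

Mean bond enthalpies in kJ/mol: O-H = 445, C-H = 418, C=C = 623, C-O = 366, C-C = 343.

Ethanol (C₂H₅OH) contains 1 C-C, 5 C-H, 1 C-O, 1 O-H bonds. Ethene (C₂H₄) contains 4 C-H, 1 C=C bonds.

ΔH ≈ +59 kJ

Bonds broken (reactants):
  C-C: 1 × 343 = 343
  C-H: 5 × 418 = 2090
  C-O: 1 × 366 = 366
  O-H: 1 × 445 = 445
  Σ(broken) = 3244 kJ
Bonds formed (products):
  C-H: 4 × 418 = 1672
  C=C: 1 × 623 = 623
  O-H: 2 × 445 = 890
  Σ(formed) = 3185 kJ
ΔH = Σ(broken) − Σ(formed) = 3244 − 3185 = +59 kJ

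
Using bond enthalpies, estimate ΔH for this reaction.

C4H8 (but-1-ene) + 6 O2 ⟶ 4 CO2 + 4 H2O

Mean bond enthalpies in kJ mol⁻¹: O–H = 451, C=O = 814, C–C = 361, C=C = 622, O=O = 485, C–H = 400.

Bonds broken (reactants):
  C–C: 2 × 361 = 722
  C–H: 8 × 400 = 3200
  C=C: 1 × 622 = 622
  O=O: 6 × 485 = 2910
  Σ(broken) = 7454 kJ
Bonds formed (products):
  C=O: 8 × 814 = 6512
  O–H: 8 × 451 = 3608
  Σ(formed) = 10120 kJ
ΔH = Σ(broken) − Σ(formed) = 7454 − 10120 = −2666 kJ

ΔH ≈ −2666 kJ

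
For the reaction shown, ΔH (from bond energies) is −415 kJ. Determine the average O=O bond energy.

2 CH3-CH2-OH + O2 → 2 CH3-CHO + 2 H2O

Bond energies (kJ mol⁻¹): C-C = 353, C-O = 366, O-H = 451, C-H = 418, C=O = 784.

D(O=O) ≈ 487 kJ/mol

Let D be the O=O bond energy.
Σ(broken) = 2×353 + 10×418 + 2×366 + 2×451 + 1×D = 6520 + D
Σ(formed) = 2×353 + 8×418 + 2×784 + 4×451 = 7422
ΔH = Σ(broken) − Σ(formed) = (6520 + D) − (7422) = −902 + D
Setting this equal to −415 kJ gives D = 487 kJ/mol.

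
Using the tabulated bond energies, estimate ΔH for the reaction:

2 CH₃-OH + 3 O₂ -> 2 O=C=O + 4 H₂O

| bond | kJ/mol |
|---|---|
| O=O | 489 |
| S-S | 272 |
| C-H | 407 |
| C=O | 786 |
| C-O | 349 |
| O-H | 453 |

Bonds broken (reactants):
  C-H: 6 × 407 = 2442
  C-O: 2 × 349 = 698
  O-H: 2 × 453 = 906
  O=O: 3 × 489 = 1467
  Σ(broken) = 5513 kJ
Bonds formed (products):
  C=O: 4 × 786 = 3144
  O-H: 8 × 453 = 3624
  Σ(formed) = 6768 kJ
ΔH = Σ(broken) − Σ(formed) = 5513 − 6768 = −1255 kJ

ΔH ≈ −1255 kJ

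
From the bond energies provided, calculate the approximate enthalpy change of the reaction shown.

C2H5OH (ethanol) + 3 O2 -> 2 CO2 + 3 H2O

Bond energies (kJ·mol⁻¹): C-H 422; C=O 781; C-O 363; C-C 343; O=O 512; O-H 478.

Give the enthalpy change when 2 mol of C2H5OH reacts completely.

ΔH = −2324 kJ

Bonds broken (reactants):
  C-C: 1 × 343 = 343
  C-H: 5 × 422 = 2110
  C-O: 1 × 363 = 363
  O-H: 1 × 478 = 478
  O=O: 3 × 512 = 1536
  Σ(broken) = 4830 kJ
Bonds formed (products):
  C=O: 4 × 781 = 3124
  O-H: 6 × 478 = 2868
  Σ(formed) = 5992 kJ
ΔH = Σ(broken) − Σ(formed) = 4830 − 5992 = −1162 kJ
For 2× the reaction as written: 2 × (−1162) = −2324 kJ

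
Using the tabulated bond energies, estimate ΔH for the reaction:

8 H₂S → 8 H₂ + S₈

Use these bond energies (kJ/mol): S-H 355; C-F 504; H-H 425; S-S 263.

ΔH ≈ +176 kJ

Bonds broken (reactants):
  S-H: 16 × 355 = 5680
  Σ(broken) = 5680 kJ
Bonds formed (products):
  H-H: 8 × 425 = 3400
  S-S: 8 × 263 = 2104
  Σ(formed) = 5504 kJ
ΔH = Σ(broken) − Σ(formed) = 5680 − 5504 = +176 kJ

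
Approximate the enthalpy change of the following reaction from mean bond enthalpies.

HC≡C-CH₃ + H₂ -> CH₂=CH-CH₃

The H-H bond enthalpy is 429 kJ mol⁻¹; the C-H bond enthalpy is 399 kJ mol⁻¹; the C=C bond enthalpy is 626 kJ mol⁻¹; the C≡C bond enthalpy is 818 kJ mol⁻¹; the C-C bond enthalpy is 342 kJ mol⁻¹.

ΔH ≈ −177 kJ

Bonds broken (reactants):
  C≡C: 1 × 818 = 818
  C-C: 1 × 342 = 342
  C-H: 4 × 399 = 1596
  H-H: 1 × 429 = 429
  Σ(broken) = 3185 kJ
Bonds formed (products):
  C-C: 1 × 342 = 342
  C-H: 6 × 399 = 2394
  C=C: 1 × 626 = 626
  Σ(formed) = 3362 kJ
ΔH = Σ(broken) − Σ(formed) = 3185 − 3362 = −177 kJ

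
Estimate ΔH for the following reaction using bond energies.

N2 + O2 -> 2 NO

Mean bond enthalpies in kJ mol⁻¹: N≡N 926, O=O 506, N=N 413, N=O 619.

Bonds broken (reactants):
  N≡N: 1 × 926 = 926
  O=O: 1 × 506 = 506
  Σ(broken) = 1432 kJ
Bonds formed (products):
  N=O: 2 × 619 = 1238
  Σ(formed) = 1238 kJ
ΔH = Σ(broken) − Σ(formed) = 1432 − 1238 = +194 kJ

ΔH ≈ +194 kJ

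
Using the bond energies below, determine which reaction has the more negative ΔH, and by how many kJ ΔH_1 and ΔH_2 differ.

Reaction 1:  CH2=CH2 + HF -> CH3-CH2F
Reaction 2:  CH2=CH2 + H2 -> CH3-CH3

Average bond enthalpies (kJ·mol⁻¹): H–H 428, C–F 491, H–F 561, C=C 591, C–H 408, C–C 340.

Reaction 2, by 50 kJ

Reaction 1:
  Bonds broken (reactants):
    C–H: 4 × 408 = 1632
    C=C: 1 × 591 = 591
    H–F: 1 × 561 = 561
    Σ(broken) = 2784 kJ
  Bonds formed (products):
    C–C: 1 × 340 = 340
    C–F: 1 × 491 = 491
    C–H: 5 × 408 = 2040
    Σ(formed) = 2871 kJ
  ΔH_1 = 2784 − 2871 = −87 kJ
Reaction 2:
  Bonds broken (reactants):
    C–H: 4 × 408 = 1632
    C=C: 1 × 591 = 591
    H–H: 1 × 428 = 428
    Σ(broken) = 2651 kJ
  Bonds formed (products):
    C–C: 1 × 340 = 340
    C–H: 6 × 408 = 2448
    Σ(formed) = 2788 kJ
  ΔH_2 = 2651 − 2788 = −137 kJ
ΔH_1 − ΔH_2 = +50 kJ, so reaction 2 has the more negative ΔH; |ΔH_1 − ΔH_2| = 50 kJ.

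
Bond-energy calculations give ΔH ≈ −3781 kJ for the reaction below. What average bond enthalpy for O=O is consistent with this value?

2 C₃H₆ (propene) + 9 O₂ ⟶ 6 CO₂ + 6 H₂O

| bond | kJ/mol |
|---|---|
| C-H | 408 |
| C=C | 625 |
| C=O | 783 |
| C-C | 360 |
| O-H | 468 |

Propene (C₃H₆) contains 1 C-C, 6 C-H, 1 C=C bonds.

D(O=O) ≈ 485 kJ/mol

Let D be the O=O bond energy.
Σ(broken) = 2×360 + 12×408 + 2×625 + 9×D = 6866 + 9D
Σ(formed) = 12×783 + 12×468 = 15012
ΔH = Σ(broken) − Σ(formed) = (6866 + 9D) − (15012) = −8146 + 9D
Setting this equal to −3781 kJ gives 9D = 4365, so D = 485 kJ/mol.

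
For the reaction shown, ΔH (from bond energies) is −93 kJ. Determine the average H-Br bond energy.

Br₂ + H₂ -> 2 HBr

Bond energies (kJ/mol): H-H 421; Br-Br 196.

Let D be the H-Br bond energy.
Σ(broken) = 1×196 + 1×421 = 617
Σ(formed) = 2×D = 2D
ΔH = Σ(broken) − Σ(formed) = (617) − (2D) = +617 − 2D
Setting this equal to −93 kJ gives 2D = 710, so D = 355 kJ/mol.

D(H-Br) ≈ 355 kJ/mol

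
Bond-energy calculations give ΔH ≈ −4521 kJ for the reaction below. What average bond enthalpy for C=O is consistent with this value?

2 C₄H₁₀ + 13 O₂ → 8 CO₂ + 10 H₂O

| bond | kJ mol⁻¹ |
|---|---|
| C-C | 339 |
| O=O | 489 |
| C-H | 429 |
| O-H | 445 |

Let D be the C=O bond energy.
Σ(broken) = 6×339 + 20×429 + 13×489 = 16971
Σ(formed) = 16×D + 20×445 = 8900 + 16D
ΔH = Σ(broken) − Σ(formed) = (16971) − (8900 + 16D) = +8071 − 16D
Setting this equal to −4521 kJ gives 16D = 12592, so D = 787 kJ/mol.

D(C=O) ≈ 787 kJ/mol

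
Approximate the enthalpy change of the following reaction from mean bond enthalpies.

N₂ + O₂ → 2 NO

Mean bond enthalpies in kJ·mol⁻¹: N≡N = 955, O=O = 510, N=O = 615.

ΔH ≈ +235 kJ

Bonds broken (reactants):
  N≡N: 1 × 955 = 955
  O=O: 1 × 510 = 510
  Σ(broken) = 1465 kJ
Bonds formed (products):
  N=O: 2 × 615 = 1230
  Σ(formed) = 1230 kJ
ΔH = Σ(broken) − Σ(formed) = 1465 − 1230 = +235 kJ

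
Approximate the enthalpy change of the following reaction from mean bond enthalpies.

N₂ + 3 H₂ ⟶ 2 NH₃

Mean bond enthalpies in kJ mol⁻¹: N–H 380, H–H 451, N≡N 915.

Bonds broken (reactants):
  H–H: 3 × 451 = 1353
  N≡N: 1 × 915 = 915
  Σ(broken) = 2268 kJ
Bonds formed (products):
  N–H: 6 × 380 = 2280
  Σ(formed) = 2280 kJ
ΔH = Σ(broken) − Σ(formed) = 2268 − 2280 = −12 kJ

ΔH ≈ −12 kJ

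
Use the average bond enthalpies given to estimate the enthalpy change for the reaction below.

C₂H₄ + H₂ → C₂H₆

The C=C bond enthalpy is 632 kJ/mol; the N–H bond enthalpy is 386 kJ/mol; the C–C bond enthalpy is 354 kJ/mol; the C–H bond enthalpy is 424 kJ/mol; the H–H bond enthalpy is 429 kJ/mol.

Bonds broken (reactants):
  C–H: 4 × 424 = 1696
  C=C: 1 × 632 = 632
  H–H: 1 × 429 = 429
  Σ(broken) = 2757 kJ
Bonds formed (products):
  C–C: 1 × 354 = 354
  C–H: 6 × 424 = 2544
  Σ(formed) = 2898 kJ
ΔH = Σ(broken) − Σ(formed) = 2757 − 2898 = −141 kJ

ΔH ≈ −141 kJ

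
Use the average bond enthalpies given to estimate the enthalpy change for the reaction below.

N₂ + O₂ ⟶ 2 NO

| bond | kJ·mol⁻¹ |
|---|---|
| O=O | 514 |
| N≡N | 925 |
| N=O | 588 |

ΔH ≈ +263 kJ

Bonds broken (reactants):
  N≡N: 1 × 925 = 925
  O=O: 1 × 514 = 514
  Σ(broken) = 1439 kJ
Bonds formed (products):
  N=O: 2 × 588 = 1176
  Σ(formed) = 1176 kJ
ΔH = Σ(broken) − Σ(formed) = 1439 − 1176 = +263 kJ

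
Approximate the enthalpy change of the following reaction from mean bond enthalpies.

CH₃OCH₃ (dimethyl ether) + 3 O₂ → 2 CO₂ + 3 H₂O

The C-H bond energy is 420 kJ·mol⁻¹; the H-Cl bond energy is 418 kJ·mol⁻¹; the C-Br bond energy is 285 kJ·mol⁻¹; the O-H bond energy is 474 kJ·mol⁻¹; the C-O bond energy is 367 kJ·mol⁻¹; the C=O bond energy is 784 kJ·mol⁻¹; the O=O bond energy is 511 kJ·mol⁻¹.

Bonds broken (reactants):
  C-H: 6 × 420 = 2520
  C-O: 2 × 367 = 734
  O=O: 3 × 511 = 1533
  Σ(broken) = 4787 kJ
Bonds formed (products):
  C=O: 4 × 784 = 3136
  O-H: 6 × 474 = 2844
  Σ(formed) = 5980 kJ
ΔH = Σ(broken) − Σ(formed) = 4787 − 5980 = −1193 kJ

ΔH ≈ −1193 kJ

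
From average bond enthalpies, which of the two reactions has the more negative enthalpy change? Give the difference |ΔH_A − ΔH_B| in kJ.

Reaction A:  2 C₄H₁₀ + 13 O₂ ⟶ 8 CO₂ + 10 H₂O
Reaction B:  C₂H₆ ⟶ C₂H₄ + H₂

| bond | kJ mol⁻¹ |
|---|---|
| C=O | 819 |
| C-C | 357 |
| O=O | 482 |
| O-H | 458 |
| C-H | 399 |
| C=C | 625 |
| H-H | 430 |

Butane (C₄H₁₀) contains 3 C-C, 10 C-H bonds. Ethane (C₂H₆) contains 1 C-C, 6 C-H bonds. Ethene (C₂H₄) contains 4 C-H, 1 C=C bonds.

Reaction A:
  Bonds broken (reactants):
    C-C: 6 × 357 = 2142
    C-H: 20 × 399 = 7980
    O=O: 13 × 482 = 6266
    Σ(broken) = 16388 kJ
  Bonds formed (products):
    C=O: 16 × 819 = 13104
    O-H: 20 × 458 = 9160
    Σ(formed) = 22264 kJ
  ΔH_A = 16388 − 22264 = −5876 kJ
Reaction B:
  Bonds broken (reactants):
    C-C: 1 × 357 = 357
    C-H: 6 × 399 = 2394
    Σ(broken) = 2751 kJ
  Bonds formed (products):
    C-H: 4 × 399 = 1596
    C=C: 1 × 625 = 625
    H-H: 1 × 430 = 430
    Σ(formed) = 2651 kJ
  ΔH_B = 2751 − 2651 = +100 kJ
ΔH_A − ΔH_B = −5976 kJ, so reaction A has the more negative ΔH; |ΔH_A − ΔH_B| = 5976 kJ.

Reaction A, by 5976 kJ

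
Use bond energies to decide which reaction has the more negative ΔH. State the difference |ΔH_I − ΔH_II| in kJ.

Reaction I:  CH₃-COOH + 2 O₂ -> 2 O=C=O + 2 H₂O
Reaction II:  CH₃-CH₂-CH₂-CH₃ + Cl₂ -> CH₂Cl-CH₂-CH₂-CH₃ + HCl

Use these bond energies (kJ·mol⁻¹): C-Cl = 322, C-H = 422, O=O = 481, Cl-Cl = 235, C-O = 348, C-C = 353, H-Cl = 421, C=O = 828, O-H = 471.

Reaction I:
  Bonds broken (reactants):
    C-C: 1 × 353 = 353
    C-H: 3 × 422 = 1266
    C-O: 1 × 348 = 348
    C=O: 1 × 828 = 828
    O-H: 1 × 471 = 471
    O=O: 2 × 481 = 962
    Σ(broken) = 4228 kJ
  Bonds formed (products):
    C=O: 4 × 828 = 3312
    O-H: 4 × 471 = 1884
    Σ(formed) = 5196 kJ
  ΔH_I = 4228 − 5196 = −968 kJ
Reaction II:
  Bonds broken (reactants):
    C-C: 3 × 353 = 1059
    C-H: 10 × 422 = 4220
    Cl-Cl: 1 × 235 = 235
    Σ(broken) = 5514 kJ
  Bonds formed (products):
    C-C: 3 × 353 = 1059
    C-Cl: 1 × 322 = 322
    C-H: 9 × 422 = 3798
    H-Cl: 1 × 421 = 421
    Σ(formed) = 5600 kJ
  ΔH_II = 5514 − 5600 = −86 kJ
ΔH_I − ΔH_II = −882 kJ, so reaction I has the more negative ΔH; |ΔH_I − ΔH_II| = 882 kJ.

Reaction I, by 882 kJ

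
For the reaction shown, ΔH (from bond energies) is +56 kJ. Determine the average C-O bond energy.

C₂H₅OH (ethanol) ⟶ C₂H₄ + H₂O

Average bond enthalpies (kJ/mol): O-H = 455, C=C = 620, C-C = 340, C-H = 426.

Let D be the C-O bond energy.
Σ(broken) = 1×340 + 5×426 + 1×D + 1×455 = 2925 + D
Σ(formed) = 4×426 + 1×620 + 2×455 = 3234
ΔH = Σ(broken) − Σ(formed) = (2925 + D) − (3234) = −309 + D
Setting this equal to +56 kJ gives D = 365 kJ/mol.

D(C-O) ≈ 365 kJ/mol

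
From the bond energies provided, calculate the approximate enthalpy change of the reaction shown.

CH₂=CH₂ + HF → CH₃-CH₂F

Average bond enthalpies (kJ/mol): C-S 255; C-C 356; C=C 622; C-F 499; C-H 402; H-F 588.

Bonds broken (reactants):
  C-H: 4 × 402 = 1608
  C=C: 1 × 622 = 622
  H-F: 1 × 588 = 588
  Σ(broken) = 2818 kJ
Bonds formed (products):
  C-C: 1 × 356 = 356
  C-F: 1 × 499 = 499
  C-H: 5 × 402 = 2010
  Σ(formed) = 2865 kJ
ΔH = Σ(broken) − Σ(formed) = 2818 − 2865 = −47 kJ

ΔH ≈ −47 kJ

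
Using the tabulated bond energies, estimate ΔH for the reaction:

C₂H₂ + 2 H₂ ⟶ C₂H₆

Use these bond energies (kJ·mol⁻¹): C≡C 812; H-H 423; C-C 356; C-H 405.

Bonds broken (reactants):
  C≡C: 1 × 812 = 812
  C-H: 2 × 405 = 810
  H-H: 2 × 423 = 846
  Σ(broken) = 2468 kJ
Bonds formed (products):
  C-C: 1 × 356 = 356
  C-H: 6 × 405 = 2430
  Σ(formed) = 2786 kJ
ΔH = Σ(broken) − Σ(formed) = 2468 − 2786 = −318 kJ

ΔH ≈ −318 kJ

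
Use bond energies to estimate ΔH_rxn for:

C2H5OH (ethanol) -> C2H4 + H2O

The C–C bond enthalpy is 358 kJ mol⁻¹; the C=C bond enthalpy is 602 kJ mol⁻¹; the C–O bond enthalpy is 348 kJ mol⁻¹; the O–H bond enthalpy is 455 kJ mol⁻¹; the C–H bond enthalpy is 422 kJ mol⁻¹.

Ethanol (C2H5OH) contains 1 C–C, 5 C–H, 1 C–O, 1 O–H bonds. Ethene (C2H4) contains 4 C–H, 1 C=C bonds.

Bonds broken (reactants):
  C–C: 1 × 358 = 358
  C–H: 5 × 422 = 2110
  C–O: 1 × 348 = 348
  O–H: 1 × 455 = 455
  Σ(broken) = 3271 kJ
Bonds formed (products):
  C–H: 4 × 422 = 1688
  C=C: 1 × 602 = 602
  O–H: 2 × 455 = 910
  Σ(formed) = 3200 kJ
ΔH = Σ(broken) − Σ(formed) = 3271 − 3200 = +71 kJ

ΔH ≈ +71 kJ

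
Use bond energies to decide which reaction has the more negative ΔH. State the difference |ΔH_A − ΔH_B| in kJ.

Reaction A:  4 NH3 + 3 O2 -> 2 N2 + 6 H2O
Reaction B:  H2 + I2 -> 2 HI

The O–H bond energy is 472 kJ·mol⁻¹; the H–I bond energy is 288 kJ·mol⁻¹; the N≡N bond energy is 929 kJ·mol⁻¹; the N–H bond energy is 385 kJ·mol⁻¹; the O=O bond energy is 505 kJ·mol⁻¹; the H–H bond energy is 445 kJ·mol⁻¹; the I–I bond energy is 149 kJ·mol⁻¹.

Reaction A:
  Bonds broken (reactants):
    N–H: 12 × 385 = 4620
    O=O: 3 × 505 = 1515
    Σ(broken) = 6135 kJ
  Bonds formed (products):
    N≡N: 2 × 929 = 1858
    O–H: 12 × 472 = 5664
    Σ(formed) = 7522 kJ
  ΔH_A = 6135 − 7522 = −1387 kJ
Reaction B:
  Bonds broken (reactants):
    H–H: 1 × 445 = 445
    I–I: 1 × 149 = 149
    Σ(broken) = 594 kJ
  Bonds formed (products):
    H–I: 2 × 288 = 576
    Σ(formed) = 576 kJ
  ΔH_B = 594 − 576 = +18 kJ
ΔH_A − ΔH_B = −1405 kJ, so reaction A has the more negative ΔH; |ΔH_A − ΔH_B| = 1405 kJ.

Reaction A, by 1405 kJ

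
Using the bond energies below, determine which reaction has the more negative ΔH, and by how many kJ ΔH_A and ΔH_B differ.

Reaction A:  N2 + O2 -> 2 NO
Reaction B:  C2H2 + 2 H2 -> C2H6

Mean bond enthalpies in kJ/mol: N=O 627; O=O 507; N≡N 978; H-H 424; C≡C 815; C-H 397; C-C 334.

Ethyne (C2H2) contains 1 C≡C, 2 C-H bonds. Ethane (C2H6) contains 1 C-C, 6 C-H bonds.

Reaction B, by 490 kJ

Reaction A:
  Bonds broken (reactants):
    N≡N: 1 × 978 = 978
    O=O: 1 × 507 = 507
    Σ(broken) = 1485 kJ
  Bonds formed (products):
    N=O: 2 × 627 = 1254
    Σ(formed) = 1254 kJ
  ΔH_A = 1485 − 1254 = +231 kJ
Reaction B:
  Bonds broken (reactants):
    C≡C: 1 × 815 = 815
    C-H: 2 × 397 = 794
    H-H: 2 × 424 = 848
    Σ(broken) = 2457 kJ
  Bonds formed (products):
    C-C: 1 × 334 = 334
    C-H: 6 × 397 = 2382
    Σ(formed) = 2716 kJ
  ΔH_B = 2457 − 2716 = −259 kJ
ΔH_A − ΔH_B = +490 kJ, so reaction B has the more negative ΔH; |ΔH_A − ΔH_B| = 490 kJ.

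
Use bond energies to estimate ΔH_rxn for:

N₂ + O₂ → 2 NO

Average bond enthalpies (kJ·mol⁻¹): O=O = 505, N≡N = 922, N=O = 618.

ΔH ≈ +191 kJ

Bonds broken (reactants):
  N≡N: 1 × 922 = 922
  O=O: 1 × 505 = 505
  Σ(broken) = 1427 kJ
Bonds formed (products):
  N=O: 2 × 618 = 1236
  Σ(formed) = 1236 kJ
ΔH = Σ(broken) − Σ(formed) = 1427 − 1236 = +191 kJ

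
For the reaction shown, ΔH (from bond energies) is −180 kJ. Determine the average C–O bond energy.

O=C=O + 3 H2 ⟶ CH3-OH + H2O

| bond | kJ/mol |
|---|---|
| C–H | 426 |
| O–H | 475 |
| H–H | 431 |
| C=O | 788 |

D(C–O) ≈ 346 kJ/mol

Let D be the C–O bond energy.
Σ(broken) = 2×788 + 3×431 = 2869
Σ(formed) = 3×426 + 1×D + 3×475 = 2703 + D
ΔH = Σ(broken) − Σ(formed) = (2869) − (2703 + D) = +166 − D
Setting this equal to −180 kJ gives D = 346 kJ/mol.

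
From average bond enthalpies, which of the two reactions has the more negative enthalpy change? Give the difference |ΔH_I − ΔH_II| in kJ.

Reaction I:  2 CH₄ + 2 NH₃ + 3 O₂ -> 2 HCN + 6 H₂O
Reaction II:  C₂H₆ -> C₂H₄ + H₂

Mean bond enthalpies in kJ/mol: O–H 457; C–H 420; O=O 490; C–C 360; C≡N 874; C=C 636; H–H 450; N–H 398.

Reaction I, by 968 kJ

Reaction I:
  Bonds broken (reactants):
    C–H: 8 × 420 = 3360
    N–H: 6 × 398 = 2388
    O=O: 3 × 490 = 1470
    Σ(broken) = 7218 kJ
  Bonds formed (products):
    C≡N: 2 × 874 = 1748
    C–H: 2 × 420 = 840
    O–H: 12 × 457 = 5484
    Σ(formed) = 8072 kJ
  ΔH_I = 7218 − 8072 = −854 kJ
Reaction II:
  Bonds broken (reactants):
    C–C: 1 × 360 = 360
    C–H: 6 × 420 = 2520
    Σ(broken) = 2880 kJ
  Bonds formed (products):
    C–H: 4 × 420 = 1680
    C=C: 1 × 636 = 636
    H–H: 1 × 450 = 450
    Σ(formed) = 2766 kJ
  ΔH_II = 2880 − 2766 = +114 kJ
ΔH_I − ΔH_II = −968 kJ, so reaction I has the more negative ΔH; |ΔH_I − ΔH_II| = 968 kJ.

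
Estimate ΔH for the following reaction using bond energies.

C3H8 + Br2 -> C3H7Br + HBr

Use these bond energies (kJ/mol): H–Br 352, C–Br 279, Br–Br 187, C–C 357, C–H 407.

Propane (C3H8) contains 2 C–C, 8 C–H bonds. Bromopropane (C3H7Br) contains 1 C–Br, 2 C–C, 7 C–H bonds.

ΔH ≈ −37 kJ

Bonds broken (reactants):
  Br–Br: 1 × 187 = 187
  C–C: 2 × 357 = 714
  C–H: 8 × 407 = 3256
  Σ(broken) = 4157 kJ
Bonds formed (products):
  C–Br: 1 × 279 = 279
  C–C: 2 × 357 = 714
  C–H: 7 × 407 = 2849
  H–Br: 1 × 352 = 352
  Σ(formed) = 4194 kJ
ΔH = Σ(broken) − Σ(formed) = 4157 − 4194 = −37 kJ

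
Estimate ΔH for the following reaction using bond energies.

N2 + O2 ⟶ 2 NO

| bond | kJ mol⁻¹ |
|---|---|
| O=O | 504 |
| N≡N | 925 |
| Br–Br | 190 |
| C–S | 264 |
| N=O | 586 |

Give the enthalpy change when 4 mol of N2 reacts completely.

ΔH = +1028 kJ

Bonds broken (reactants):
  N≡N: 1 × 925 = 925
  O=O: 1 × 504 = 504
  Σ(broken) = 1429 kJ
Bonds formed (products):
  N=O: 2 × 586 = 1172
  Σ(formed) = 1172 kJ
ΔH = Σ(broken) − Σ(formed) = 1429 − 1172 = +257 kJ
For 4× the reaction as written: 4 × (+257) = +1028 kJ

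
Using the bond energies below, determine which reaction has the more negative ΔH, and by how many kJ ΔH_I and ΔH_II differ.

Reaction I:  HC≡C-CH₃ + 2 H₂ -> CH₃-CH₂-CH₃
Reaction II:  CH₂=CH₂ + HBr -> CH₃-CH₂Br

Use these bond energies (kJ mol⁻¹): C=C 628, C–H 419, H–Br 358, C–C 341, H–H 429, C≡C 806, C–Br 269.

Reaction I:
  Bonds broken (reactants):
    C≡C: 1 × 806 = 806
    C–C: 1 × 341 = 341
    C–H: 4 × 419 = 1676
    H–H: 2 × 429 = 858
    Σ(broken) = 3681 kJ
  Bonds formed (products):
    C–C: 2 × 341 = 682
    C–H: 8 × 419 = 3352
    Σ(formed) = 4034 kJ
  ΔH_I = 3681 − 4034 = −353 kJ
Reaction II:
  Bonds broken (reactants):
    C–H: 4 × 419 = 1676
    C=C: 1 × 628 = 628
    H–Br: 1 × 358 = 358
    Σ(broken) = 2662 kJ
  Bonds formed (products):
    C–Br: 1 × 269 = 269
    C–C: 1 × 341 = 341
    C–H: 5 × 419 = 2095
    Σ(formed) = 2705 kJ
  ΔH_II = 2662 − 2705 = −43 kJ
ΔH_I − ΔH_II = −310 kJ, so reaction I has the more negative ΔH; |ΔH_I − ΔH_II| = 310 kJ.

Reaction I, by 310 kJ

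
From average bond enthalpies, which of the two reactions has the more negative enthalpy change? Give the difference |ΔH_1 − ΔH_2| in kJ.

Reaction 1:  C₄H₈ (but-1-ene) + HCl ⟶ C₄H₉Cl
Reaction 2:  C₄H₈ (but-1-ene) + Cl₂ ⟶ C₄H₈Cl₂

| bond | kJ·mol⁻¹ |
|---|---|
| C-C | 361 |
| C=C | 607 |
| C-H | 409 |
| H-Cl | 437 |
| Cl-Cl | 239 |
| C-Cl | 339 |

Reaction 1:
  Bonds broken (reactants):
    C-C: 2 × 361 = 722
    C-H: 8 × 409 = 3272
    C=C: 1 × 607 = 607
    H-Cl: 1 × 437 = 437
    Σ(broken) = 5038 kJ
  Bonds formed (products):
    C-C: 3 × 361 = 1083
    C-Cl: 1 × 339 = 339
    C-H: 9 × 409 = 3681
    Σ(formed) = 5103 kJ
  ΔH_1 = 5038 − 5103 = −65 kJ
Reaction 2:
  Bonds broken (reactants):
    C-C: 2 × 361 = 722
    C-H: 8 × 409 = 3272
    C=C: 1 × 607 = 607
    Cl-Cl: 1 × 239 = 239
    Σ(broken) = 4840 kJ
  Bonds formed (products):
    C-C: 3 × 361 = 1083
    C-Cl: 2 × 339 = 678
    C-H: 8 × 409 = 3272
    Σ(formed) = 5033 kJ
  ΔH_2 = 4840 − 5033 = −193 kJ
ΔH_1 − ΔH_2 = +128 kJ, so reaction 2 has the more negative ΔH; |ΔH_1 − ΔH_2| = 128 kJ.

Reaction 2, by 128 kJ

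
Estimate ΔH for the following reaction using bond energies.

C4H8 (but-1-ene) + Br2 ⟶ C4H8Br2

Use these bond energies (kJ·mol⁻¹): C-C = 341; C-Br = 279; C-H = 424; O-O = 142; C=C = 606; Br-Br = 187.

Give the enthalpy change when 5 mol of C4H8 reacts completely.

ΔH = −530 kJ

Bonds broken (reactants):
  Br-Br: 1 × 187 = 187
  C-C: 2 × 341 = 682
  C-H: 8 × 424 = 3392
  C=C: 1 × 606 = 606
  Σ(broken) = 4867 kJ
Bonds formed (products):
  C-Br: 2 × 279 = 558
  C-C: 3 × 341 = 1023
  C-H: 8 × 424 = 3392
  Σ(formed) = 4973 kJ
ΔH = Σ(broken) − Σ(formed) = 4867 − 4973 = −106 kJ
For 5× the reaction as written: 5 × (−106) = −530 kJ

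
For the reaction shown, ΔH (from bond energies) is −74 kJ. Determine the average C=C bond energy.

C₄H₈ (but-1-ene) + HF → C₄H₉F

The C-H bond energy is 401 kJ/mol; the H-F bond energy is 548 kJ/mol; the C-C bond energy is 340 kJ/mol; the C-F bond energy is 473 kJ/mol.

D(C=C) ≈ 592 kJ/mol

Let D be the C=C bond energy.
Σ(broken) = 2×340 + 8×401 + 1×D + 1×548 = 4436 + D
Σ(formed) = 3×340 + 1×473 + 9×401 = 5102
ΔH = Σ(broken) − Σ(formed) = (4436 + D) − (5102) = −666 + D
Setting this equal to −74 kJ gives D = 592 kJ/mol.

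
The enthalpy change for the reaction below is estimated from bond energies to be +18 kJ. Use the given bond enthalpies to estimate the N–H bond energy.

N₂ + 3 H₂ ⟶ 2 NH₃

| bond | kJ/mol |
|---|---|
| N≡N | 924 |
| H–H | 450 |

D(N–H) ≈ 376 kJ/mol

Let D be the N–H bond energy.
Σ(broken) = 3×450 + 1×924 = 2274
Σ(formed) = 6×D = 6D
ΔH = Σ(broken) − Σ(formed) = (2274) − (6D) = +2274 − 6D
Setting this equal to +18 kJ gives 6D = 2256, so D = 376 kJ/mol.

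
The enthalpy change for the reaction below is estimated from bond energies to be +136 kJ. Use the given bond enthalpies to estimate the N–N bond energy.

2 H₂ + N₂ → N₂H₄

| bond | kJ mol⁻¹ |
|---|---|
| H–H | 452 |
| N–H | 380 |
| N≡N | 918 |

Let D be the N–N bond energy.
Σ(broken) = 2×452 + 1×918 = 1822
Σ(formed) = 4×380 + 1×D = 1520 + D
ΔH = Σ(broken) − Σ(formed) = (1822) − (1520 + D) = +302 − D
Setting this equal to +136 kJ gives D = 166 kJ/mol.

D(N–N) ≈ 166 kJ/mol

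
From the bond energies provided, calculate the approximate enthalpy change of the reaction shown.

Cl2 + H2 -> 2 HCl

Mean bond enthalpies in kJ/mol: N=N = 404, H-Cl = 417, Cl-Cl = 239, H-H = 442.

ΔH ≈ −153 kJ

Bonds broken (reactants):
  Cl-Cl: 1 × 239 = 239
  H-H: 1 × 442 = 442
  Σ(broken) = 681 kJ
Bonds formed (products):
  H-Cl: 2 × 417 = 834
  Σ(formed) = 834 kJ
ΔH = Σ(broken) − Σ(formed) = 681 − 834 = −153 kJ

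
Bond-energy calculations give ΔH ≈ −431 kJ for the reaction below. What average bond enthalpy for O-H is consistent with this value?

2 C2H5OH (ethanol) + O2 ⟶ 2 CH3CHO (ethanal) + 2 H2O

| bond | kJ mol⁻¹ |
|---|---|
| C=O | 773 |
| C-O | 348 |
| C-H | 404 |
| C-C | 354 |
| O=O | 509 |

D(O-H) ≈ 449 kJ/mol

Let D be the O-H bond energy.
Σ(broken) = 2×354 + 10×404 + 2×348 + 2×D + 1×509 = 5953 + 2D
Σ(formed) = 2×354 + 8×404 + 2×773 + 4×D = 5486 + 4D
ΔH = Σ(broken) − Σ(formed) = (5953 + 2D) − (5486 + 4D) = +467 − 2D
Setting this equal to −431 kJ gives 2D = 898, so D = 449 kJ/mol.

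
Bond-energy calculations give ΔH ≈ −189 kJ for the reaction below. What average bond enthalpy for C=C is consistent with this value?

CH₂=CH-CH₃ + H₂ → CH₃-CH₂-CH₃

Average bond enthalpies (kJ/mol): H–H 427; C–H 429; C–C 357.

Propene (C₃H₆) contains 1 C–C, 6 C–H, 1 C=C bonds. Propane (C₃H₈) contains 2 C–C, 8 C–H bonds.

Let D be the C=C bond energy.
Σ(broken) = 1×357 + 6×429 + 1×D + 1×427 = 3358 + D
Σ(formed) = 2×357 + 8×429 = 4146
ΔH = Σ(broken) − Σ(formed) = (3358 + D) − (4146) = −788 + D
Setting this equal to −189 kJ gives D = 599 kJ/mol.

D(C=C) ≈ 599 kJ/mol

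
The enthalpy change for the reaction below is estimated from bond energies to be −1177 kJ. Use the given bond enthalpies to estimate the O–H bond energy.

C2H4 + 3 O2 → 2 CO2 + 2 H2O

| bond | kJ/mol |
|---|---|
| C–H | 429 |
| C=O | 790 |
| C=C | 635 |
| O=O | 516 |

Let D be the O–H bond energy.
Σ(broken) = 4×429 + 1×635 + 3×516 = 3899
Σ(formed) = 4×790 + 4×D = 3160 + 4D
ΔH = Σ(broken) − Σ(formed) = (3899) − (3160 + 4D) = +739 − 4D
Setting this equal to −1177 kJ gives 4D = 1916, so D = 479 kJ/mol.

D(O–H) ≈ 479 kJ/mol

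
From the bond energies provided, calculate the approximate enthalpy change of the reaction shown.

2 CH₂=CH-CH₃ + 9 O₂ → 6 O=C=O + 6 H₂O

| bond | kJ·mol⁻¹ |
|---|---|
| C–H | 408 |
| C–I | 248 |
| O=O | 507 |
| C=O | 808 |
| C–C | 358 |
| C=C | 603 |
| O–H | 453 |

ΔH ≈ −3751 kJ

Bonds broken (reactants):
  C–C: 2 × 358 = 716
  C–H: 12 × 408 = 4896
  C=C: 2 × 603 = 1206
  O=O: 9 × 507 = 4563
  Σ(broken) = 11381 kJ
Bonds formed (products):
  C=O: 12 × 808 = 9696
  O–H: 12 × 453 = 5436
  Σ(formed) = 15132 kJ
ΔH = Σ(broken) − Σ(formed) = 11381 − 15132 = −3751 kJ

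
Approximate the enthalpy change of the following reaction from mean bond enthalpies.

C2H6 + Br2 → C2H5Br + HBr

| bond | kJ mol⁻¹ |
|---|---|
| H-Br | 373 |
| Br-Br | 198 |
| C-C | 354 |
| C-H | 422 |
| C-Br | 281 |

Bonds broken (reactants):
  Br-Br: 1 × 198 = 198
  C-C: 1 × 354 = 354
  C-H: 6 × 422 = 2532
  Σ(broken) = 3084 kJ
Bonds formed (products):
  C-Br: 1 × 281 = 281
  C-C: 1 × 354 = 354
  C-H: 5 × 422 = 2110
  H-Br: 1 × 373 = 373
  Σ(formed) = 3118 kJ
ΔH = Σ(broken) − Σ(formed) = 3084 − 3118 = −34 kJ

ΔH ≈ −34 kJ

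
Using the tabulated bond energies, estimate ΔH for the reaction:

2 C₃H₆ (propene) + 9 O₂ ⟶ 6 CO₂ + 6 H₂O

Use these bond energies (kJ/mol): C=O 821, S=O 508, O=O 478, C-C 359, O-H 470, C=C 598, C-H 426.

Bonds broken (reactants):
  C-C: 2 × 359 = 718
  C-H: 12 × 426 = 5112
  C=C: 2 × 598 = 1196
  O=O: 9 × 478 = 4302
  Σ(broken) = 11328 kJ
Bonds formed (products):
  C=O: 12 × 821 = 9852
  O-H: 12 × 470 = 5640
  Σ(formed) = 15492 kJ
ΔH = Σ(broken) − Σ(formed) = 11328 − 15492 = −4164 kJ

ΔH ≈ −4164 kJ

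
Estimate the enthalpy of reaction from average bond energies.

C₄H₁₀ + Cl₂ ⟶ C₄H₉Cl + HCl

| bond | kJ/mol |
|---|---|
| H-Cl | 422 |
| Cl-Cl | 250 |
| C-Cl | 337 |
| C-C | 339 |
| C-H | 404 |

Bonds broken (reactants):
  C-C: 3 × 339 = 1017
  C-H: 10 × 404 = 4040
  Cl-Cl: 1 × 250 = 250
  Σ(broken) = 5307 kJ
Bonds formed (products):
  C-C: 3 × 339 = 1017
  C-Cl: 1 × 337 = 337
  C-H: 9 × 404 = 3636
  H-Cl: 1 × 422 = 422
  Σ(formed) = 5412 kJ
ΔH = Σ(broken) − Σ(formed) = 5307 − 5412 = −105 kJ

ΔH ≈ −105 kJ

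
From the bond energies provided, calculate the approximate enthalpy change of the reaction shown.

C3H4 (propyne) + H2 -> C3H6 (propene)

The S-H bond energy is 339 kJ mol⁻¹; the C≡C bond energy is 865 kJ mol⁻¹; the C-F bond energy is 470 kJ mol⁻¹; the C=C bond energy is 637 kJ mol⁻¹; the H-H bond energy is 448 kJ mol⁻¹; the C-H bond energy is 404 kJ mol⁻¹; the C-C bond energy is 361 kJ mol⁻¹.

Bonds broken (reactants):
  C≡C: 1 × 865 = 865
  C-C: 1 × 361 = 361
  C-H: 4 × 404 = 1616
  H-H: 1 × 448 = 448
  Σ(broken) = 3290 kJ
Bonds formed (products):
  C-C: 1 × 361 = 361
  C-H: 6 × 404 = 2424
  C=C: 1 × 637 = 637
  Σ(formed) = 3422 kJ
ΔH = Σ(broken) − Σ(formed) = 3290 − 3422 = −132 kJ

ΔH ≈ −132 kJ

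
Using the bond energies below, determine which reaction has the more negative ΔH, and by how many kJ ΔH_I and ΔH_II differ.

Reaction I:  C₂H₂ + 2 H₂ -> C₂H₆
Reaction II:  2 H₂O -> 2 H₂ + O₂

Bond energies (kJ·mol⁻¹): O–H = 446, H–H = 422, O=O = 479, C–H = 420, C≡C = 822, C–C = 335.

Reaction I, by 810 kJ

Reaction I:
  Bonds broken (reactants):
    C≡C: 1 × 822 = 822
    C–H: 2 × 420 = 840
    H–H: 2 × 422 = 844
    Σ(broken) = 2506 kJ
  Bonds formed (products):
    C–C: 1 × 335 = 335
    C–H: 6 × 420 = 2520
    Σ(formed) = 2855 kJ
  ΔH_I = 2506 − 2855 = −349 kJ
Reaction II:
  Bonds broken (reactants):
    O–H: 4 × 446 = 1784
    Σ(broken) = 1784 kJ
  Bonds formed (products):
    H–H: 2 × 422 = 844
    O=O: 1 × 479 = 479
    Σ(formed) = 1323 kJ
  ΔH_II = 1784 − 1323 = +461 kJ
ΔH_I − ΔH_II = −810 kJ, so reaction I has the more negative ΔH; |ΔH_I − ΔH_II| = 810 kJ.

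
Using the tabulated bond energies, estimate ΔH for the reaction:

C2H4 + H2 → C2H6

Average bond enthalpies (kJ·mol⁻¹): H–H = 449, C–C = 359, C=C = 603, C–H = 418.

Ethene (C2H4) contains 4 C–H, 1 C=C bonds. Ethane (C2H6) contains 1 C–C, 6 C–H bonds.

ΔH ≈ −143 kJ

Bonds broken (reactants):
  C–H: 4 × 418 = 1672
  C=C: 1 × 603 = 603
  H–H: 1 × 449 = 449
  Σ(broken) = 2724 kJ
Bonds formed (products):
  C–C: 1 × 359 = 359
  C–H: 6 × 418 = 2508
  Σ(formed) = 2867 kJ
ΔH = Σ(broken) − Σ(formed) = 2724 − 2867 = −143 kJ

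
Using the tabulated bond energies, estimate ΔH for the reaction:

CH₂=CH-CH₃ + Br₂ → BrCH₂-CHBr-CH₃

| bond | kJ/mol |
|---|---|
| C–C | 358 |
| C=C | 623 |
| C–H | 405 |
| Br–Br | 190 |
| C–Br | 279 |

ΔH ≈ −103 kJ

Bonds broken (reactants):
  Br–Br: 1 × 190 = 190
  C–C: 1 × 358 = 358
  C–H: 6 × 405 = 2430
  C=C: 1 × 623 = 623
  Σ(broken) = 3601 kJ
Bonds formed (products):
  C–Br: 2 × 279 = 558
  C–C: 2 × 358 = 716
  C–H: 6 × 405 = 2430
  Σ(formed) = 3704 kJ
ΔH = Σ(broken) − Σ(formed) = 3601 − 3704 = −103 kJ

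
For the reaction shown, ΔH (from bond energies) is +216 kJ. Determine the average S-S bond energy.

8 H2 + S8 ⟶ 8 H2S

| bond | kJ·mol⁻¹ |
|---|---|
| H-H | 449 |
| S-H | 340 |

Let D be the S-S bond energy.
Σ(broken) = 8×449 + 8×D = 3592 + 8D
Σ(formed) = 16×340 = 5440
ΔH = Σ(broken) − Σ(formed) = (3592 + 8D) − (5440) = −1848 + 8D
Setting this equal to +216 kJ gives 8D = 2064, so D = 258 kJ/mol.

D(S-S) ≈ 258 kJ/mol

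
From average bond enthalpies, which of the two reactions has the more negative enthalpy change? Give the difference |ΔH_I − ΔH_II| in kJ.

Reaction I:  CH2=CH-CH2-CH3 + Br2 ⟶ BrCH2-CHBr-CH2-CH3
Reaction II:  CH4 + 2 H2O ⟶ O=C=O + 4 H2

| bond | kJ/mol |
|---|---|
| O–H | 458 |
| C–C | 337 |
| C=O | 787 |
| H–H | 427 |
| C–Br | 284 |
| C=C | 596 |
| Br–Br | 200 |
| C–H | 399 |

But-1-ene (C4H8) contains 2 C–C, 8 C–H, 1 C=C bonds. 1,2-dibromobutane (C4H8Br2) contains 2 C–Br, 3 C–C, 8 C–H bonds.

Reaction I:
  Bonds broken (reactants):
    Br–Br: 1 × 200 = 200
    C–C: 2 × 337 = 674
    C–H: 8 × 399 = 3192
    C=C: 1 × 596 = 596
    Σ(broken) = 4662 kJ
  Bonds formed (products):
    C–Br: 2 × 284 = 568
    C–C: 3 × 337 = 1011
    C–H: 8 × 399 = 3192
    Σ(formed) = 4771 kJ
  ΔH_I = 4662 − 4771 = −109 kJ
Reaction II:
  Bonds broken (reactants):
    C–H: 4 × 399 = 1596
    O–H: 4 × 458 = 1832
    Σ(broken) = 3428 kJ
  Bonds formed (products):
    C=O: 2 × 787 = 1574
    H–H: 4 × 427 = 1708
    Σ(formed) = 3282 kJ
  ΔH_II = 3428 − 3282 = +146 kJ
ΔH_I − ΔH_II = −255 kJ, so reaction I has the more negative ΔH; |ΔH_I − ΔH_II| = 255 kJ.

Reaction I, by 255 kJ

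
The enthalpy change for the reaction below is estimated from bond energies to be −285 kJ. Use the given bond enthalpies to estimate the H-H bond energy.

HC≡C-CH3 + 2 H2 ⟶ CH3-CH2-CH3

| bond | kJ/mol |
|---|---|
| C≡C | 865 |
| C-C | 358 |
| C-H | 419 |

Let D be the H-H bond energy.
Σ(broken) = 1×865 + 1×358 + 4×419 + 2×D = 2899 + 2D
Σ(formed) = 2×358 + 8×419 = 4068
ΔH = Σ(broken) − Σ(formed) = (2899 + 2D) − (4068) = −1169 + 2D
Setting this equal to −285 kJ gives 2D = 884, so D = 442 kJ/mol.

D(H-H) ≈ 442 kJ/mol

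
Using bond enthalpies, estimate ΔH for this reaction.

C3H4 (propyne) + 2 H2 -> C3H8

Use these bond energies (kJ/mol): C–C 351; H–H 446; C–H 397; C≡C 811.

ΔH ≈ −236 kJ

Bonds broken (reactants):
  C≡C: 1 × 811 = 811
  C–C: 1 × 351 = 351
  C–H: 4 × 397 = 1588
  H–H: 2 × 446 = 892
  Σ(broken) = 3642 kJ
Bonds formed (products):
  C–C: 2 × 351 = 702
  C–H: 8 × 397 = 3176
  Σ(formed) = 3878 kJ
ΔH = Σ(broken) − Σ(formed) = 3642 − 3878 = −236 kJ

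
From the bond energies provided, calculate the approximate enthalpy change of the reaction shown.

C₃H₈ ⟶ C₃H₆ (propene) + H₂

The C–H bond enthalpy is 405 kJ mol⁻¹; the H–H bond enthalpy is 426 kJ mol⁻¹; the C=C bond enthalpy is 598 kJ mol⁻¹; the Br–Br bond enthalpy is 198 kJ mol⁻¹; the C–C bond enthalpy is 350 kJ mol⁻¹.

ΔH ≈ +136 kJ

Bonds broken (reactants):
  C–C: 2 × 350 = 700
  C–H: 8 × 405 = 3240
  Σ(broken) = 3940 kJ
Bonds formed (products):
  C–C: 1 × 350 = 350
  C–H: 6 × 405 = 2430
  C=C: 1 × 598 = 598
  H–H: 1 × 426 = 426
  Σ(formed) = 3804 kJ
ΔH = Σ(broken) − Σ(formed) = 3940 − 3804 = +136 kJ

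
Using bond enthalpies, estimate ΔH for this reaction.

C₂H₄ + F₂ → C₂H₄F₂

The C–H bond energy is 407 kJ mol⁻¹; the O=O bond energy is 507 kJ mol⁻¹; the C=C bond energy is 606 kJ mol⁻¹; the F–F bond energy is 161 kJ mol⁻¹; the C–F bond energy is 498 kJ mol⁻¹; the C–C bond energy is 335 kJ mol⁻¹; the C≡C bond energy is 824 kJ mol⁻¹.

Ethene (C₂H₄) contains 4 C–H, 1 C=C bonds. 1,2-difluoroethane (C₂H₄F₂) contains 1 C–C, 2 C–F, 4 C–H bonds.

Bonds broken (reactants):
  C–H: 4 × 407 = 1628
  C=C: 1 × 606 = 606
  F–F: 1 × 161 = 161
  Σ(broken) = 2395 kJ
Bonds formed (products):
  C–C: 1 × 335 = 335
  C–F: 2 × 498 = 996
  C–H: 4 × 407 = 1628
  Σ(formed) = 2959 kJ
ΔH = Σ(broken) − Σ(formed) = 2395 − 2959 = −564 kJ

ΔH ≈ −564 kJ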